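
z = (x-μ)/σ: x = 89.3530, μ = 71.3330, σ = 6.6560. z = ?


z = (89.3530 - 71.3330)/6.6560
= 18.0200/6.6560
= 2.7073

z = 2.7073


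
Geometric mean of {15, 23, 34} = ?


Product = 15 × 23 × 34 = 11730
GM = 11730^(1/3) = 22.7213

GM = 22.7213


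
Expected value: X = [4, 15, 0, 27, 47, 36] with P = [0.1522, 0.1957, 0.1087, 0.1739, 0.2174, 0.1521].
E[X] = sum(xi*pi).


E[X] = 4*0.1522 + 15*0.1957 + 0*0.1087 + 27*0.1739 + 47*0.2174 + 36*0.1521
= 0.6088 + 2.9355 + 0 + 4.6953 + 10.2178 + 5.4756
= 23.9330

E[X] = 23.9330


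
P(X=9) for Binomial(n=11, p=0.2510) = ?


C(11,9) = 55
p^9 = 3.954244e-06
(1-p)^2 = 0.561001
P = 55 * 3.954244e-06 * 0.561001 = 0.0001

P(X=9) = 0.0001


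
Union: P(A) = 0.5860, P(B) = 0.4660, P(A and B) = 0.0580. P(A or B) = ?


P(A∪B) = 0.5860 + 0.4660 - 0.0580
= 1.0520 - 0.0580
= 0.9940

P(A∪B) = 0.9940


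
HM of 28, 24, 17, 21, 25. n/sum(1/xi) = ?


Sum of reciprocals = 1/28 + 1/24 + 1/17 + 1/21 + 1/25 = 0.223824
HM = 5/0.223824 = 22.3390

HM = 22.3390


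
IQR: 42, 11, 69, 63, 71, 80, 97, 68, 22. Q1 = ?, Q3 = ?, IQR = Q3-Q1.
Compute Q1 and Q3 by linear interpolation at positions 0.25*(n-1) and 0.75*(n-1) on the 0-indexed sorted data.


Sorted: 11, 22, 42, 63, 68, 69, 71, 80, 97
Q1 (25th %ile) = 42.0000
Q3 (75th %ile) = 71.0000
IQR = 71.0000 - 42.0000 = 29.0000

IQR = 29.0000


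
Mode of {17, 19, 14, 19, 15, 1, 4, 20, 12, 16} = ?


Frequencies: 1:1, 4:1, 12:1, 14:1, 15:1, 16:1, 17:1, 19:2, 20:1
Max frequency = 2
Mode = 19

Mode = 19


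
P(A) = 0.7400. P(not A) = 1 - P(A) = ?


P(not A) = 1 - 0.7400 = 0.2600

P(not A) = 0.2600


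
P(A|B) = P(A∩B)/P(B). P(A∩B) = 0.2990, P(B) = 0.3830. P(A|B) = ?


P(A|B) = 0.2990/0.3830 = 0.7807

P(A|B) = 0.7807


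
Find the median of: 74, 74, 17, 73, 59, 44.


Sorted: 17, 44, 59, 73, 74, 74
n = 6 (even)
Middle values: 59 and 73
Median = (59+73)/2 = 66.0000

Median = 66.0000


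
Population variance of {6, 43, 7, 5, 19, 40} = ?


Mean = 20.0000
Squared deviations: 196.0000, 529.0000, 169.0000, 225.0000, 1.0000, 400.0000
Sum = 1520.0000
Variance = 1520.0000/6 = 253.3333

Variance = 253.3333


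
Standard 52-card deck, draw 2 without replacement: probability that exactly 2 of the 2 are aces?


Hypergeometric: P(X=2) = C(4,2)·C(48,0) / C(52,2)
= 6 × 1 / 1326
= 6/1326 = 0.0045

P = 0.0045


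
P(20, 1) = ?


P(20,1) = 20!/19!
= 2432902008176640000/121645100408832000
= 20

P(20,1) = 20


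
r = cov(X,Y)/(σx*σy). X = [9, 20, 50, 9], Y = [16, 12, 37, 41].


Mean X = 22.0000, Mean Y = 26.5000
SD X = 16.777962, SD Y = 12.658989
Cov = 67.750000
r = 67.750000/(16.777962*12.658989) = 0.3190

r = 0.3190


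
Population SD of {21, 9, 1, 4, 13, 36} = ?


Mean = 14.0000
Variance = 138.0000
SD = sqrt(138.0000) = 11.7473

SD = 11.7473


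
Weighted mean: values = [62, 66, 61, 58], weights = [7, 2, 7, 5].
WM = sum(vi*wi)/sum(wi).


Numerator = 62*7 + 66*2 + 61*7 + 58*5 = 1283
Denominator = 7 + 2 + 7 + 5 = 21
WM = 1283/21 = 61.0952

WM = 61.0952


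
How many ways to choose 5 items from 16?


C(16,5) = 16!/(5! × 11!)
= 20922789888000/(120 × 39916800)
= 4368

C(16,5) = 4368


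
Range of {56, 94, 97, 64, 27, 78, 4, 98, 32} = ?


Max = 98, Min = 4
Range = 98 - 4 = 94

Range = 94


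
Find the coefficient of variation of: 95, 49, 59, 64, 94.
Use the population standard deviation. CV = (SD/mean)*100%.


Mean = 72.2000
SD = 18.8404
CV = (18.8404/72.2000)*100 = 26.0947%

CV = 26.0947%


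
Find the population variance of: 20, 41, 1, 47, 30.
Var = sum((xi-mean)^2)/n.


Mean = 27.8000
Squared deviations: 60.8400, 174.2400, 718.2400, 368.6400, 4.8400
Sum = 1326.8000
Variance = 1326.8000/5 = 265.3600

Variance = 265.3600


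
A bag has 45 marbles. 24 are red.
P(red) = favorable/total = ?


P = 24/45 = 0.5333

P = 0.5333


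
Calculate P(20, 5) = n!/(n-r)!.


P(20,5) = 20!/15!
= 2432902008176640000/1307674368000
= 1860480

P(20,5) = 1860480


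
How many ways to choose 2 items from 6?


C(6,2) = 6!/(2! × 4!)
= 720/(2 × 24)
= 15

C(6,2) = 15


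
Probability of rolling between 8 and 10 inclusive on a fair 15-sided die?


Favorable outcomes (8 ≤ roll ≤ 10): 3
Total outcomes = 15
P = 3/15 = 0.2000

P = 0.2000


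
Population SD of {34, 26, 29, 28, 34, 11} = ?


Mean = 27.0000
Variance = 60.0000
SD = sqrt(60.0000) = 7.7460

SD = 7.7460


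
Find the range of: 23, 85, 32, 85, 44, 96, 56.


Max = 96, Min = 23
Range = 96 - 23 = 73

Range = 73


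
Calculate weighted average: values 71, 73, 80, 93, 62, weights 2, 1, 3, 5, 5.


Numerator = 71*2 + 73*1 + 80*3 + 93*5 + 62*5 = 1230
Denominator = 2 + 1 + 3 + 5 + 5 = 16
WM = 1230/16 = 76.8750

WM = 76.8750


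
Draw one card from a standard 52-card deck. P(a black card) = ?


26 black cards in 52 cards
P = 26/52 = 0.5000

P = 0.5000


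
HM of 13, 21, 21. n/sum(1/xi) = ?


Sum of reciprocals = 1/13 + 1/21 + 1/21 = 0.172161
HM = 3/0.172161 = 17.4255

HM = 17.4255


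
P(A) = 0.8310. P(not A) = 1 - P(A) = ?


P(not A) = 1 - 0.8310 = 0.1690

P(not A) = 0.1690


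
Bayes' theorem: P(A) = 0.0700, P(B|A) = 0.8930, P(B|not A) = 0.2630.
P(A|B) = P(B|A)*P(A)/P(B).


P(B) = P(B|A)*P(A) + P(B|A')*P(A')
= 0.8930*0.0700 + 0.2630*0.9300
= 0.062510 + 0.244590 = 0.307100
P(A|B) = 0.062510/0.307100 = 0.2035

P(A|B) = 0.2035


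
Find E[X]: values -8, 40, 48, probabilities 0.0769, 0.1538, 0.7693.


E[X] = -8*0.0769 + 40*0.1538 + 48*0.7693
= -0.6152 + 6.1520 + 36.9264
= 42.4632

E[X] = 42.4632


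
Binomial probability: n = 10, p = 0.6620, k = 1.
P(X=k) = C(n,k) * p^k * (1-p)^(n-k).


C(10,1) = 10
p^1 = 0.662000
(1-p)^9 = 5.757717e-05
P = 10 * 0.662000 * 5.757717e-05 = 0.0004

P(X=1) = 0.0004


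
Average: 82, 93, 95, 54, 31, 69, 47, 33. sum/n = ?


Sum = 82 + 93 + 95 + 54 + 31 + 69 + 47 + 33 = 504
n = 8
Mean = 504/8 = 63.0000

Mean = 63.0000


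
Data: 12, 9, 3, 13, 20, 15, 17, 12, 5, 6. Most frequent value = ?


Frequencies: 3:1, 5:1, 6:1, 9:1, 12:2, 13:1, 15:1, 17:1, 20:1
Max frequency = 2
Mode = 12

Mode = 12


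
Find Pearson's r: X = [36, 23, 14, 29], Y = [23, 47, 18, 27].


Mean X = 25.5000, Mean Y = 28.7500
SD X = 8.077747, SD Y = 11.008519
Cov = 2.875000
r = 2.875000/(8.077747*11.008519) = 0.0323

r = 0.0323


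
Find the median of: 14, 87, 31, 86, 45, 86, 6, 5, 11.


Sorted: 5, 6, 11, 14, 31, 45, 86, 86, 87
n = 9 (odd)
Middle value = 31

Median = 31


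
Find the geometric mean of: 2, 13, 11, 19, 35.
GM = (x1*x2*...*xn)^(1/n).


Product = 2 × 13 × 11 × 19 × 35 = 190190
GM = 190190^(1/5) = 11.3720

GM = 11.3720


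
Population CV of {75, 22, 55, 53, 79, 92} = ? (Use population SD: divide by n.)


Mean = 62.6667
SD = 22.6765
CV = (22.6765/62.6667)*100 = 36.1859%

CV = 36.1859%


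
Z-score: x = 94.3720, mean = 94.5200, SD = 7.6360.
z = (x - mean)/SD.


z = (94.3720 - 94.5200)/7.6360
= -0.1480/7.6360
= -0.0194

z = -0.0194


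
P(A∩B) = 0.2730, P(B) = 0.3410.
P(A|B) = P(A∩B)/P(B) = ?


P(A|B) = 0.2730/0.3410 = 0.8006

P(A|B) = 0.8006


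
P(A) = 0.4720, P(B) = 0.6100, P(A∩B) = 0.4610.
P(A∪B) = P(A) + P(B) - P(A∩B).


P(A∪B) = 0.4720 + 0.6100 - 0.4610
= 1.0820 - 0.4610
= 0.6210

P(A∪B) = 0.6210


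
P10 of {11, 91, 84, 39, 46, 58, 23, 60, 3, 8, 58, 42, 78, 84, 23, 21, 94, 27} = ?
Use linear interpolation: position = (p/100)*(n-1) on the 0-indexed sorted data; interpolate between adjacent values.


Sorted: 3, 8, 11, 21, 23, 23, 27, 39, 42, 46, 58, 58, 60, 78, 84, 84, 91, 94
n = 18
Index = 10/100 * 17 = 1.7000
Lower = data[1] = 8, Upper = data[2] = 11
P10 = 8 + 0.7000*(3) = 10.1000

P10 = 10.1000


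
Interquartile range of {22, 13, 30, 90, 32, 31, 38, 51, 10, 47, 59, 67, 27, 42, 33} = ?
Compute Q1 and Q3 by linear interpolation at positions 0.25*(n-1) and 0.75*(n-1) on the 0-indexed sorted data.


Sorted: 10, 13, 22, 27, 30, 31, 32, 33, 38, 42, 47, 51, 59, 67, 90
Q1 (25th %ile) = 28.5000
Q3 (75th %ile) = 49.0000
IQR = 49.0000 - 28.5000 = 20.5000

IQR = 20.5000


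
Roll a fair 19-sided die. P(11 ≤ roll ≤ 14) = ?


Favorable outcomes (11 ≤ roll ≤ 14): 4
Total outcomes = 19
P = 4/19 = 0.2105

P = 0.2105


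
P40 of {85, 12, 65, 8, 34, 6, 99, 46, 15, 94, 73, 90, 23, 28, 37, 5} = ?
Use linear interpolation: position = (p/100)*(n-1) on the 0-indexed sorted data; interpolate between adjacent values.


Sorted: 5, 6, 8, 12, 15, 23, 28, 34, 37, 46, 65, 73, 85, 90, 94, 99
n = 16
Index = 40/100 * 15 = 6.0000
Lower = data[6] = 28, Upper = data[7] = 34
P40 = 28 + 0*(6) = 28.0000

P40 = 28.0000


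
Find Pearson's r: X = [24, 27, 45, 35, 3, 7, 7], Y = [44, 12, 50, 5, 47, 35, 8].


Mean X = 21.1429, Mean Y = 28.7143
SD X = 14.797959, SD Y = 18.249965
Cov = -0.387755
r = -0.387755/(14.797959*18.249965) = -0.0014

r = -0.0014


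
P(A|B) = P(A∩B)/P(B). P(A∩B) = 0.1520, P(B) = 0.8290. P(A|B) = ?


P(A|B) = 0.1520/0.8290 = 0.1834

P(A|B) = 0.1834


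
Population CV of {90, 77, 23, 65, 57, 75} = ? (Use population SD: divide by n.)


Mean = 64.5000
SD = 21.1955
CV = (21.1955/64.5000)*100 = 32.8613%

CV = 32.8613%


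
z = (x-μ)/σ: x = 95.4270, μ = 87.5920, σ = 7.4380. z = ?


z = (95.4270 - 87.5920)/7.4380
= 7.8350/7.4380
= 1.0534

z = 1.0534


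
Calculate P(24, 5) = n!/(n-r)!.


P(24,5) = 24!/19!
= 620448401733239439360000/121645100408832000
= 5100480

P(24,5) = 5100480


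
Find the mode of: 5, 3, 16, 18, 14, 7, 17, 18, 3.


Frequencies: 3:2, 5:1, 7:1, 14:1, 16:1, 17:1, 18:2
Max frequency = 2
Mode = 3, 18

Mode = 3, 18


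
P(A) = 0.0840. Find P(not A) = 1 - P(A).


P(not A) = 1 - 0.0840 = 0.9160

P(not A) = 0.9160


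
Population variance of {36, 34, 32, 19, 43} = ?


Mean = 32.8000
Squared deviations: 10.2400, 1.4400, 0.6400, 190.4400, 104.0400
Sum = 306.8000
Variance = 306.8000/5 = 61.3600

Variance = 61.3600


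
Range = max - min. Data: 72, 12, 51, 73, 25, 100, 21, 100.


Max = 100, Min = 12
Range = 100 - 12 = 88

Range = 88


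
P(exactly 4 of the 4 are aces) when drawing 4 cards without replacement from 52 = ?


Hypergeometric: P(X=4) = C(4,4)·C(48,0) / C(52,4)
= 1 × 1 / 270725
= 1/270725 = 3.6938e-06

P = 3.6938e-06


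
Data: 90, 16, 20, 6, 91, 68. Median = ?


Sorted: 6, 16, 20, 68, 90, 91
n = 6 (even)
Middle values: 20 and 68
Median = (20+68)/2 = 44.0000

Median = 44.0000


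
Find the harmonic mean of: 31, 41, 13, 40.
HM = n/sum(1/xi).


Sum of reciprocals = 1/31 + 1/41 + 1/13 + 1/40 = 0.158571
HM = 4/0.158571 = 25.2252

HM = 25.2252


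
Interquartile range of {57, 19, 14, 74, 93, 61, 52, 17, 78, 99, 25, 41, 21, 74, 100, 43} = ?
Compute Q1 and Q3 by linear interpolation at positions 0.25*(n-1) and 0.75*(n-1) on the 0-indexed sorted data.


Sorted: 14, 17, 19, 21, 25, 41, 43, 52, 57, 61, 74, 74, 78, 93, 99, 100
Q1 (25th %ile) = 24.0000
Q3 (75th %ile) = 75.0000
IQR = 75.0000 - 24.0000 = 51.0000

IQR = 51.0000


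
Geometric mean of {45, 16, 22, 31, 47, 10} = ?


Product = 45 × 16 × 22 × 31 × 47 × 10 = 230788800
GM = 230788800^(1/6) = 24.7668

GM = 24.7668


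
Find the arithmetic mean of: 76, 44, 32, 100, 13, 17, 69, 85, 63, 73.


Sum = 76 + 44 + 32 + 100 + 13 + 17 + 69 + 85 + 63 + 73 = 572
n = 10
Mean = 572/10 = 57.2000

Mean = 57.2000


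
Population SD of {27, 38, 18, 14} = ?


Mean = 24.2500
Variance = 85.1875
SD = sqrt(85.1875) = 9.2297

SD = 9.2297


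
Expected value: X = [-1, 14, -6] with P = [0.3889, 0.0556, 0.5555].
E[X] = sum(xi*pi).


E[X] = -1*0.3889 + 14*0.0556 - 6*0.5555
= -0.3889 + 0.7784 - 3.3330
= -2.9435

E[X] = -2.9435


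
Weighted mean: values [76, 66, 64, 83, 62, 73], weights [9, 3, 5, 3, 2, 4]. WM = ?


Numerator = 76*9 + 66*3 + 64*5 + 83*3 + 62*2 + 73*4 = 1867
Denominator = 9 + 3 + 5 + 3 + 2 + 4 = 26
WM = 1867/26 = 71.8077

WM = 71.8077


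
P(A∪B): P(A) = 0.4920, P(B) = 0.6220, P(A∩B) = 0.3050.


P(A∪B) = 0.4920 + 0.6220 - 0.3050
= 1.1140 - 0.3050
= 0.8090

P(A∪B) = 0.8090


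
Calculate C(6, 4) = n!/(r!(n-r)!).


C(6,4) = 6!/(4! × 2!)
= 720/(24 × 2)
= 15

C(6,4) = 15


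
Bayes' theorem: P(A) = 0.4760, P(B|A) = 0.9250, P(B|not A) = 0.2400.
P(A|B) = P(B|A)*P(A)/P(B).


P(B) = P(B|A)*P(A) + P(B|A')*P(A')
= 0.9250*0.4760 + 0.2400*0.5240
= 0.440300 + 0.125760 = 0.566060
P(A|B) = 0.440300/0.566060 = 0.7778

P(A|B) = 0.7778


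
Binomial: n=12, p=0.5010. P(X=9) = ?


C(12,9) = 220
p^9 = 0.001989
(1-p)^3 = 0.124251
P = 220 * 0.001989 * 0.124251 = 0.0544

P(X=9) = 0.0544


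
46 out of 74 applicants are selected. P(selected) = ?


P = 46/74 = 0.6216

P = 0.6216


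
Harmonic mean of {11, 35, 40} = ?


Sum of reciprocals = 1/11 + 1/35 + 1/40 = 0.144481
HM = 3/0.144481 = 20.7640

HM = 20.7640


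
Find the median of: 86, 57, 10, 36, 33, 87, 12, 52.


Sorted: 10, 12, 33, 36, 52, 57, 86, 87
n = 8 (even)
Middle values: 36 and 52
Median = (36+52)/2 = 44.0000

Median = 44.0000


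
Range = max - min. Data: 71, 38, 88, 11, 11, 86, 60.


Max = 88, Min = 11
Range = 88 - 11 = 77

Range = 77


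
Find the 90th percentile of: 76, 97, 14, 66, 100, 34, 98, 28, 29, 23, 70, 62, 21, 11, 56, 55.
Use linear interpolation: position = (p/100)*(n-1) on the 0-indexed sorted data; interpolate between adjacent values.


Sorted: 11, 14, 21, 23, 28, 29, 34, 55, 56, 62, 66, 70, 76, 97, 98, 100
n = 16
Index = 90/100 * 15 = 13.5000
Lower = data[13] = 97, Upper = data[14] = 98
P90 = 97 + 0.5000*(1) = 97.5000

P90 = 97.5000


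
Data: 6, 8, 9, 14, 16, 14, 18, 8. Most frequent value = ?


Frequencies: 6:1, 8:2, 9:1, 14:2, 16:1, 18:1
Max frequency = 2
Mode = 8, 14

Mode = 8, 14


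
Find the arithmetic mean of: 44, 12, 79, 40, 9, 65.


Sum = 44 + 12 + 79 + 40 + 9 + 65 = 249
n = 6
Mean = 249/6 = 41.5000

Mean = 41.5000


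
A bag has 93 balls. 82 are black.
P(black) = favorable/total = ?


P = 82/93 = 0.8817

P = 0.8817


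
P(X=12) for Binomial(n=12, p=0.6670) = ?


C(12,12) = 1
p^12 = 0.007754
(1-p)^0 = 1.000000
P = 1 * 0.007754 * 1.000000 = 0.0078

P(X=12) = 0.0078


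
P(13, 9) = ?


P(13,9) = 13!/4!
= 6227020800/24
= 259459200

P(13,9) = 259459200


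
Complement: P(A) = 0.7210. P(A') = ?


P(not A) = 1 - 0.7210 = 0.2790

P(not A) = 0.2790


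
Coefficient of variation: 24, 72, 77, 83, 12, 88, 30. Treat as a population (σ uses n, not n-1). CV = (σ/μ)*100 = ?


Mean = 55.1429
SD = 29.4736
CV = (29.4736/55.1429)*100 = 53.4496%

CV = 53.4496%


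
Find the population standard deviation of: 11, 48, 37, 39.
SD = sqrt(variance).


Mean = 33.7500
Variance = 189.6875
SD = sqrt(189.6875) = 13.7727

SD = 13.7727


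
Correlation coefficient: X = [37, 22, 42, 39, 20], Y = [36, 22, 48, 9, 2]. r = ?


Mean X = 32.0000, Mean Y = 23.4000
SD X = 9.143304, SD Y = 16.918629
Cov = 95.800000
r = 95.800000/(9.143304*16.918629) = 0.6193

r = 0.6193


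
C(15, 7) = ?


C(15,7) = 15!/(7! × 8!)
= 1307674368000/(5040 × 40320)
= 6435

C(15,7) = 6435


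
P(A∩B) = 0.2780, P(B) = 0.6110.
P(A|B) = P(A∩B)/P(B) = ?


P(A|B) = 0.2780/0.6110 = 0.4550

P(A|B) = 0.4550


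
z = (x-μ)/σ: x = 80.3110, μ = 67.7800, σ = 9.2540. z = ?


z = (80.3110 - 67.7800)/9.2540
= 12.5310/9.2540
= 1.3541

z = 1.3541


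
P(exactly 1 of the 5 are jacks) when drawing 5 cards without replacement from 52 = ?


Hypergeometric: P(X=1) = C(4,1)·C(48,4) / C(52,5)
= 4 × 194580 / 2598960
= 778320/2598960 = 0.2995

P = 0.2995


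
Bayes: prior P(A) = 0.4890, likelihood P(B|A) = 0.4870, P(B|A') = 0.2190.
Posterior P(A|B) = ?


P(B) = P(B|A)*P(A) + P(B|A')*P(A')
= 0.4870*0.4890 + 0.2190*0.5110
= 0.238143 + 0.111909 = 0.350052
P(A|B) = 0.238143/0.350052 = 0.6803

P(A|B) = 0.6803


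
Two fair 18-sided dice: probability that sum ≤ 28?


Total outcomes = 18×18 = 324
Favorable (sum ≤ 28): 288
P = 288/324 = 0.8889

P = 0.8889


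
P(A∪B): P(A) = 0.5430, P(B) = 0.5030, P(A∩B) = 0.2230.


P(A∪B) = 0.5430 + 0.5030 - 0.2230
= 1.0460 - 0.2230
= 0.8230

P(A∪B) = 0.8230


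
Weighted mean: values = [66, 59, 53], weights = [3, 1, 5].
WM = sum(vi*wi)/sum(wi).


Numerator = 66*3 + 59*1 + 53*5 = 522
Denominator = 3 + 1 + 5 = 9
WM = 522/9 = 58.0000

WM = 58.0000


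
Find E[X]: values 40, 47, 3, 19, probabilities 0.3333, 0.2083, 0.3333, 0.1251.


E[X] = 40*0.3333 + 47*0.2083 + 3*0.3333 + 19*0.1251
= 13.3320 + 9.7901 + 0.9999 + 2.3769
= 26.4989

E[X] = 26.4989


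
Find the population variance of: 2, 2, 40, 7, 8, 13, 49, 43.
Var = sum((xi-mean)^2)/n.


Mean = 20.5000
Squared deviations: 342.2500, 342.2500, 380.2500, 182.2500, 156.2500, 56.2500, 812.2500, 506.2500
Sum = 2778.0000
Variance = 2778.0000/8 = 347.2500

Variance = 347.2500


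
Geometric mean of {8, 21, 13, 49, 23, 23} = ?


Product = 8 × 21 × 13 × 49 × 23 × 23 = 56611464
GM = 56611464^(1/6) = 19.5952

GM = 19.5952


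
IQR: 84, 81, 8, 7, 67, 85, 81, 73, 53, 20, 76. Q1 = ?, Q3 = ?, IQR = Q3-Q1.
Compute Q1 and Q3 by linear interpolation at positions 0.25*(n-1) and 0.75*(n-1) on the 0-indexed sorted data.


Sorted: 7, 8, 20, 53, 67, 73, 76, 81, 81, 84, 85
Q1 (25th %ile) = 36.5000
Q3 (75th %ile) = 81.0000
IQR = 81.0000 - 36.5000 = 44.5000

IQR = 44.5000


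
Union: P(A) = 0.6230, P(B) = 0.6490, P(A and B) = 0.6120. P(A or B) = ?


P(A∪B) = 0.6230 + 0.6490 - 0.6120
= 1.2720 - 0.6120
= 0.6600

P(A∪B) = 0.6600


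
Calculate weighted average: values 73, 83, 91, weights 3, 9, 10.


Numerator = 73*3 + 83*9 + 91*10 = 1876
Denominator = 3 + 9 + 10 = 22
WM = 1876/22 = 85.2727

WM = 85.2727


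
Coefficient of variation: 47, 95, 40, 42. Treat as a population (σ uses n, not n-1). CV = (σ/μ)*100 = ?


Mean = 56.0000
SD = 22.6605
CV = (22.6605/56.0000)*100 = 40.4652%

CV = 40.4652%


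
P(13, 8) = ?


P(13,8) = 13!/5!
= 6227020800/120
= 51891840

P(13,8) = 51891840


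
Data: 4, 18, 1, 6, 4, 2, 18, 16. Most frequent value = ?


Frequencies: 1:1, 2:1, 4:2, 6:1, 16:1, 18:2
Max frequency = 2
Mode = 4, 18

Mode = 4, 18


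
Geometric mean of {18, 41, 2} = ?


Product = 18 × 41 × 2 = 1476
GM = 1476^(1/3) = 11.3858

GM = 11.3858


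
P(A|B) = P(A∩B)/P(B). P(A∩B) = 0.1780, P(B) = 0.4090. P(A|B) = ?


P(A|B) = 0.1780/0.4090 = 0.4352

P(A|B) = 0.4352


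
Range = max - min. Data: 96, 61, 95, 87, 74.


Max = 96, Min = 61
Range = 96 - 61 = 35

Range = 35


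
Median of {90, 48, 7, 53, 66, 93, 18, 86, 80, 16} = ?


Sorted: 7, 16, 18, 48, 53, 66, 80, 86, 90, 93
n = 10 (even)
Middle values: 53 and 66
Median = (53+66)/2 = 59.5000

Median = 59.5000


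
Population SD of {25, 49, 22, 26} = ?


Mean = 30.5000
Variance = 116.2500
SD = sqrt(116.2500) = 10.7819

SD = 10.7819


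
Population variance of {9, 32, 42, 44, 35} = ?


Mean = 32.4000
Squared deviations: 547.5600, 0.1600, 92.1600, 134.5600, 6.7600
Sum = 781.2000
Variance = 781.2000/5 = 156.2400

Variance = 156.2400


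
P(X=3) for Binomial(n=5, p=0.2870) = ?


C(5,3) = 10
p^3 = 0.023640
(1-p)^2 = 0.508369
P = 10 * 0.023640 * 0.508369 = 0.1202

P(X=3) = 0.1202


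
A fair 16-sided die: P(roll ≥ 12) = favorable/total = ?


Favorable outcomes (roll ≥ 12): 5
Total outcomes = 16
P = 5/16 = 0.3125

P = 0.3125


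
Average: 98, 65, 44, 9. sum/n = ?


Sum = 98 + 65 + 44 + 9 = 216
n = 4
Mean = 216/4 = 54.0000

Mean = 54.0000


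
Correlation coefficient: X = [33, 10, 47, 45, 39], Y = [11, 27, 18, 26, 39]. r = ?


Mean X = 34.8000, Mean Y = 24.2000
SD X = 13.332667, SD Y = 9.410632
Cov = -8.160000
r = -8.160000/(13.332667*9.410632) = -0.0650

r = -0.0650


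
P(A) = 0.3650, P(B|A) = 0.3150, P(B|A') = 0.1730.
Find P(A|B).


P(B) = P(B|A)*P(A) + P(B|A')*P(A')
= 0.3150*0.3650 + 0.1730*0.6350
= 0.114975 + 0.109855 = 0.224830
P(A|B) = 0.114975/0.224830 = 0.5114

P(A|B) = 0.5114


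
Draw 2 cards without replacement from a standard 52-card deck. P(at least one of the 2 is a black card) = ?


P(at least one) = 1 - P(none)
P(none) = (26/52) × (25/51) = 0.245098
P(at least one) = 1 - 0.245098 = 0.7549

P = 0.7549


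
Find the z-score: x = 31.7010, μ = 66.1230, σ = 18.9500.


z = (31.7010 - 66.1230)/18.9500
= -34.4220/18.9500
= -1.8165

z = -1.8165


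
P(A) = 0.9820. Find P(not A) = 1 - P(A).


P(not A) = 1 - 0.9820 = 0.0180

P(not A) = 0.0180


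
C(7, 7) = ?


C(7,7) = 7!/(7! × 0!)
= 5040/(5040 × 1)
= 1

C(7,7) = 1


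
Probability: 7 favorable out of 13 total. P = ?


P = 7/13 = 0.5385

P = 0.5385


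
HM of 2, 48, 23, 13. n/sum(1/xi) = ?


Sum of reciprocals = 1/2 + 1/48 + 1/23 + 1/13 = 0.641235
HM = 4/0.641235 = 6.2380

HM = 6.2380


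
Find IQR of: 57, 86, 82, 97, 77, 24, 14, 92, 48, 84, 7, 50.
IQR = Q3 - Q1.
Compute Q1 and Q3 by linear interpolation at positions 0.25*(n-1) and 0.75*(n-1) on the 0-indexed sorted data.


Sorted: 7, 14, 24, 48, 50, 57, 77, 82, 84, 86, 92, 97
Q1 (25th %ile) = 42.0000
Q3 (75th %ile) = 84.5000
IQR = 84.5000 - 42.0000 = 42.5000

IQR = 42.5000


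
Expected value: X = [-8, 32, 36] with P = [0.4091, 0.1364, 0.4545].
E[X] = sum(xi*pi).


E[X] = -8*0.4091 + 32*0.1364 + 36*0.4545
= -3.2728 + 4.3648 + 16.3620
= 17.4540

E[X] = 17.4540


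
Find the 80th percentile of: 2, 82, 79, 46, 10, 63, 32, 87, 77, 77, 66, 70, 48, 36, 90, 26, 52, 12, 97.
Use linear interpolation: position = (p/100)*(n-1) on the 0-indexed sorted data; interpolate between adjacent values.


Sorted: 2, 10, 12, 26, 32, 36, 46, 48, 52, 63, 66, 70, 77, 77, 79, 82, 87, 90, 97
n = 19
Index = 80/100 * 18 = 14.4000
Lower = data[14] = 79, Upper = data[15] = 82
P80 = 79 + 0.4000*(3) = 80.2000

P80 = 80.2000


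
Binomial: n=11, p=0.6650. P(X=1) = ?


C(11,1) = 11
p^1 = 0.665000
(1-p)^10 = 1.780115e-05
P = 11 * 0.665000 * 1.780115e-05 = 0.0001

P(X=1) = 0.0001


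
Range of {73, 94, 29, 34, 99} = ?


Max = 99, Min = 29
Range = 99 - 29 = 70

Range = 70


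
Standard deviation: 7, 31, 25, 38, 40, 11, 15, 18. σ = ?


Mean = 23.1250
Variance = 133.8594
SD = sqrt(133.8594) = 11.5698

SD = 11.5698


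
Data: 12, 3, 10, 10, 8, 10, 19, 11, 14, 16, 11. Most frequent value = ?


Frequencies: 3:1, 8:1, 10:3, 11:2, 12:1, 14:1, 16:1, 19:1
Max frequency = 3
Mode = 10

Mode = 10


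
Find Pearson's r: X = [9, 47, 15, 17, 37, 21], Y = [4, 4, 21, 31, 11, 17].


Mean X = 24.3333, Mean Y = 14.6667
SD X = 13.299958, SD Y = 9.603240
Cov = -51.888889
r = -51.888889/(13.299958*9.603240) = -0.4063

r = -0.4063


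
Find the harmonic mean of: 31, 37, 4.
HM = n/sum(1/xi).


Sum of reciprocals = 1/31 + 1/37 + 1/4 = 0.309285
HM = 3/0.309285 = 9.6998

HM = 9.6998


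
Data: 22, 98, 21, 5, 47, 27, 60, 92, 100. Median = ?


Sorted: 5, 21, 22, 27, 47, 60, 92, 98, 100
n = 9 (odd)
Middle value = 47

Median = 47


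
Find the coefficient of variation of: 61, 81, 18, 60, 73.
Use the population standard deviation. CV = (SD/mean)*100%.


Mean = 58.6000
SD = 21.7495
CV = (21.7495/58.6000)*100 = 37.1152%

CV = 37.1152%


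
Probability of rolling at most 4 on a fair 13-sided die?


Favorable outcomes (roll ≤ 4): 4
Total outcomes = 13
P = 4/13 = 0.3077

P = 0.3077


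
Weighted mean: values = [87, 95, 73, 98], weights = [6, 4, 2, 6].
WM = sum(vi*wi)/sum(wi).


Numerator = 87*6 + 95*4 + 73*2 + 98*6 = 1636
Denominator = 6 + 4 + 2 + 6 = 18
WM = 1636/18 = 90.8889

WM = 90.8889


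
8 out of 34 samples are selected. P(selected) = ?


P = 8/34 = 0.2353

P = 0.2353


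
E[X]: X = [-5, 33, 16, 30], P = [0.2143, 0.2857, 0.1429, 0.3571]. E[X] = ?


E[X] = -5*0.2143 + 33*0.2857 + 16*0.1429 + 30*0.3571
= -1.0715 + 9.4281 + 2.2864 + 10.7130
= 21.3560

E[X] = 21.3560


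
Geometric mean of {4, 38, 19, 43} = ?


Product = 4 × 38 × 19 × 43 = 124184
GM = 124184^(1/4) = 18.7723

GM = 18.7723


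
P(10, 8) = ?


P(10,8) = 10!/2!
= 3628800/2
= 1814400

P(10,8) = 1814400


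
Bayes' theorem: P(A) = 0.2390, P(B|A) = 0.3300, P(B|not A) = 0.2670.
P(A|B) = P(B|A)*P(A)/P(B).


P(B) = P(B|A)*P(A) + P(B|A')*P(A')
= 0.3300*0.2390 + 0.2670*0.7610
= 0.078870 + 0.203187 = 0.282057
P(A|B) = 0.078870/0.282057 = 0.2796

P(A|B) = 0.2796


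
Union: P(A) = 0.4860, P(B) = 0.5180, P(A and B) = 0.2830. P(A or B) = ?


P(A∪B) = 0.4860 + 0.5180 - 0.2830
= 1.0040 - 0.2830
= 0.7210

P(A∪B) = 0.7210


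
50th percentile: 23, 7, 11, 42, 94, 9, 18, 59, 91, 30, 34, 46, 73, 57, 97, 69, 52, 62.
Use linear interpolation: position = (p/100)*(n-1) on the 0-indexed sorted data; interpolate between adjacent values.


Sorted: 7, 9, 11, 18, 23, 30, 34, 42, 46, 52, 57, 59, 62, 69, 73, 91, 94, 97
n = 18
Index = 50/100 * 17 = 8.5000
Lower = data[8] = 46, Upper = data[9] = 52
P50 = 46 + 0.5000*(6) = 49.0000

P50 = 49.0000


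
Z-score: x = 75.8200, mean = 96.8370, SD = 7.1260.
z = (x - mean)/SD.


z = (75.8200 - 96.8370)/7.1260
= -21.0170/7.1260
= -2.9493

z = -2.9493


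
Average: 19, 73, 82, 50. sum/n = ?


Sum = 19 + 73 + 82 + 50 = 224
n = 4
Mean = 224/4 = 56.0000

Mean = 56.0000


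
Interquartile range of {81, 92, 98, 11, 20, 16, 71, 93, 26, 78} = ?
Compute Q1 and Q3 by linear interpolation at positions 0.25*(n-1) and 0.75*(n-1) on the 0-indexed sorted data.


Sorted: 11, 16, 20, 26, 71, 78, 81, 92, 93, 98
Q1 (25th %ile) = 21.5000
Q3 (75th %ile) = 89.2500
IQR = 89.2500 - 21.5000 = 67.7500

IQR = 67.7500


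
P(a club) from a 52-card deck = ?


13 clubs in 52 cards
P = 13/52 = 0.2500

P = 0.2500


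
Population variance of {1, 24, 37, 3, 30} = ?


Mean = 19.0000
Squared deviations: 324.0000, 25.0000, 324.0000, 256.0000, 121.0000
Sum = 1050.0000
Variance = 1050.0000/5 = 210.0000

Variance = 210.0000


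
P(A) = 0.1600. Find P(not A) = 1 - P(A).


P(not A) = 1 - 0.1600 = 0.8400

P(not A) = 0.8400


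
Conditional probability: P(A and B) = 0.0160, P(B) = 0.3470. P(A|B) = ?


P(A|B) = 0.0160/0.3470 = 0.0461

P(A|B) = 0.0461


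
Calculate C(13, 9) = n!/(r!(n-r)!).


C(13,9) = 13!/(9! × 4!)
= 6227020800/(362880 × 24)
= 715

C(13,9) = 715


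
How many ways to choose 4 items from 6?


C(6,4) = 6!/(4! × 2!)
= 720/(24 × 2)
= 15

C(6,4) = 15


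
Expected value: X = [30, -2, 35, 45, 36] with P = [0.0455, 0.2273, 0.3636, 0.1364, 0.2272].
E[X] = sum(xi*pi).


E[X] = 30*0.0455 - 2*0.2273 + 35*0.3636 + 45*0.1364 + 36*0.2272
= 1.3650 - 0.4546 + 12.7260 + 6.1380 + 8.1792
= 27.9536

E[X] = 27.9536


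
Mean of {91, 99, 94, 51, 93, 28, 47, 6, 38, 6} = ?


Sum = 91 + 99 + 94 + 51 + 93 + 28 + 47 + 6 + 38 + 6 = 553
n = 10
Mean = 553/10 = 55.3000

Mean = 55.3000


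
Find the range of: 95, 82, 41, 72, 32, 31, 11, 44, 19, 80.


Max = 95, Min = 11
Range = 95 - 11 = 84

Range = 84


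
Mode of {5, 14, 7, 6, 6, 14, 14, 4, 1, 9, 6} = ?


Frequencies: 1:1, 4:1, 5:1, 6:3, 7:1, 9:1, 14:3
Max frequency = 3
Mode = 6, 14

Mode = 6, 14


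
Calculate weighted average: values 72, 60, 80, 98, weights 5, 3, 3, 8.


Numerator = 72*5 + 60*3 + 80*3 + 98*8 = 1564
Denominator = 5 + 3 + 3 + 8 = 19
WM = 1564/19 = 82.3158

WM = 82.3158


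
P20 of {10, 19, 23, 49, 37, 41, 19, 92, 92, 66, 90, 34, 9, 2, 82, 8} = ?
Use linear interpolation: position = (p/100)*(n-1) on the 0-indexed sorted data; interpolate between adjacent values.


Sorted: 2, 8, 9, 10, 19, 19, 23, 34, 37, 41, 49, 66, 82, 90, 92, 92
n = 16
Index = 20/100 * 15 = 3.0000
Lower = data[3] = 10, Upper = data[4] = 19
P20 = 10 + 0*(9) = 10.0000

P20 = 10.0000


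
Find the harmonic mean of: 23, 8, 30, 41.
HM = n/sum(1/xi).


Sum of reciprocals = 1/23 + 1/8 + 1/30 + 1/41 = 0.226202
HM = 4/0.226202 = 17.6833

HM = 17.6833


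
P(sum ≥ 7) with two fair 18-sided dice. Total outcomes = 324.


Total outcomes = 18×18 = 324
Favorable (sum ≥ 7): 309
P = 309/324 = 0.9537

P = 0.9537


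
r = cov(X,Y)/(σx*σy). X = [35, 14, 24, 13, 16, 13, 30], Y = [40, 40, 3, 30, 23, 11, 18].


Mean X = 20.7143, Mean Y = 23.5714
SD X = 8.344618, SD Y = 13.058737
Cov = 7.877551
r = 7.877551/(8.344618*13.058737) = 0.0723

r = 0.0723


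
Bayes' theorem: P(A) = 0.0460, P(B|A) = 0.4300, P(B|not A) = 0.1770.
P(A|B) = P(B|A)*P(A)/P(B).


P(B) = P(B|A)*P(A) + P(B|A')*P(A')
= 0.4300*0.0460 + 0.1770*0.9540
= 0.019780 + 0.168858 = 0.188638
P(A|B) = 0.019780/0.188638 = 0.1049

P(A|B) = 0.1049


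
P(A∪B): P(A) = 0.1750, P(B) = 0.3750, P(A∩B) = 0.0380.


P(A∪B) = 0.1750 + 0.3750 - 0.0380
= 0.5500 - 0.0380
= 0.5120

P(A∪B) = 0.5120


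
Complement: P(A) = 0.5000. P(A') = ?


P(not A) = 1 - 0.5000 = 0.5000

P(not A) = 0.5000


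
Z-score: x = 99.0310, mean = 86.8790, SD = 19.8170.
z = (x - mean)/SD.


z = (99.0310 - 86.8790)/19.8170
= 12.1520/19.8170
= 0.6132

z = 0.6132


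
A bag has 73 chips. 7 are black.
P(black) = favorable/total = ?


P = 7/73 = 0.0959

P = 0.0959


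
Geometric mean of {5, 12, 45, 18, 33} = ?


Product = 5 × 12 × 45 × 18 × 33 = 1603800
GM = 1603800^(1/5) = 17.4193

GM = 17.4193


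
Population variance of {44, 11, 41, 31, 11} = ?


Mean = 27.6000
Squared deviations: 268.9600, 275.5600, 179.5600, 11.5600, 275.5600
Sum = 1011.2000
Variance = 1011.2000/5 = 202.2400

Variance = 202.2400


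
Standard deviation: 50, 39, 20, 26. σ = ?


Mean = 33.7500
Variance = 135.1875
SD = sqrt(135.1875) = 11.6270

SD = 11.6270


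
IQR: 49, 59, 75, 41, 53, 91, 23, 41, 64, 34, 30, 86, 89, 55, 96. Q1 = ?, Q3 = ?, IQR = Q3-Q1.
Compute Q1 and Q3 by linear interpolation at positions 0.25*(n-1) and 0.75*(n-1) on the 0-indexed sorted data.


Sorted: 23, 30, 34, 41, 41, 49, 53, 55, 59, 64, 75, 86, 89, 91, 96
Q1 (25th %ile) = 41.0000
Q3 (75th %ile) = 80.5000
IQR = 80.5000 - 41.0000 = 39.5000

IQR = 39.5000


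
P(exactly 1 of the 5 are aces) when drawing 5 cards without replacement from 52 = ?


Hypergeometric: P(X=1) = C(4,1)·C(48,4) / C(52,5)
= 4 × 194580 / 2598960
= 778320/2598960 = 0.2995

P = 0.2995


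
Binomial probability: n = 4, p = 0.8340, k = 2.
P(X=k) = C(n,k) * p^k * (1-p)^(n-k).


C(4,2) = 6
p^2 = 0.695556
(1-p)^2 = 0.027556
P = 6 * 0.695556 * 0.027556 = 0.1150

P(X=2) = 0.1150


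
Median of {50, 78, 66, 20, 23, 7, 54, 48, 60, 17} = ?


Sorted: 7, 17, 20, 23, 48, 50, 54, 60, 66, 78
n = 10 (even)
Middle values: 48 and 50
Median = (48+50)/2 = 49.0000

Median = 49.0000


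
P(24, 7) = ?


P(24,7) = 24!/17!
= 620448401733239439360000/355687428096000
= 1744364160

P(24,7) = 1744364160


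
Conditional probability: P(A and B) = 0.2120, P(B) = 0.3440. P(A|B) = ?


P(A|B) = 0.2120/0.3440 = 0.6163

P(A|B) = 0.6163


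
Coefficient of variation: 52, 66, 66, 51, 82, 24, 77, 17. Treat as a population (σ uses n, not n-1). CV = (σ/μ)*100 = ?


Mean = 54.3750
SD = 22.0280
CV = (22.0280/54.3750)*100 = 40.5113%

CV = 40.5113%


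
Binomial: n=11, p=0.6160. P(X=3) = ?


C(11,3) = 165
p^3 = 0.233745
(1-p)^8 = 0.000473
P = 165 * 0.233745 * 0.000473 = 0.0182

P(X=3) = 0.0182


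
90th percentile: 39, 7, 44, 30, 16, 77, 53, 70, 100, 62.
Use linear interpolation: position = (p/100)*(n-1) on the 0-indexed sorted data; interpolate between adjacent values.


Sorted: 7, 16, 30, 39, 44, 53, 62, 70, 77, 100
n = 10
Index = 90/100 * 9 = 8.1000
Lower = data[8] = 77, Upper = data[9] = 100
P90 = 77 + 0.1000*(23) = 79.3000

P90 = 79.3000


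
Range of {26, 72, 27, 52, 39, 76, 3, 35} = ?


Max = 76, Min = 3
Range = 76 - 3 = 73

Range = 73


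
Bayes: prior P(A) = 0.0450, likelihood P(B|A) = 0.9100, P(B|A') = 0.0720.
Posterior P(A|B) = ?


P(B) = P(B|A)*P(A) + P(B|A')*P(A')
= 0.9100*0.0450 + 0.0720*0.9550
= 0.040950 + 0.068760 = 0.109710
P(A|B) = 0.040950/0.109710 = 0.3733

P(A|B) = 0.3733


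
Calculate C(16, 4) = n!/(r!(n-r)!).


C(16,4) = 16!/(4! × 12!)
= 20922789888000/(24 × 479001600)
= 1820

C(16,4) = 1820


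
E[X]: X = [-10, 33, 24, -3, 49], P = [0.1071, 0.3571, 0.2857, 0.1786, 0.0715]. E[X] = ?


E[X] = -10*0.1071 + 33*0.3571 + 24*0.2857 - 3*0.1786 + 49*0.0715
= -1.0710 + 11.7843 + 6.8568 - 0.5358 + 3.5035
= 20.5378

E[X] = 20.5378


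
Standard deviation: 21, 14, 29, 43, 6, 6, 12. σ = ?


Mean = 18.7143
Variance = 155.9184
SD = sqrt(155.9184) = 12.4867

SD = 12.4867


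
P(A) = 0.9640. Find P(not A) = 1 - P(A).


P(not A) = 1 - 0.9640 = 0.0360

P(not A) = 0.0360


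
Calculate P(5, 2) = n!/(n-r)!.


P(5,2) = 5!/3!
= 120/6
= 20

P(5,2) = 20


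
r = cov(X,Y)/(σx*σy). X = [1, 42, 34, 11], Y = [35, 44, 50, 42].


Mean X = 22.0000, Mean Y = 42.7500
SD X = 16.628289, SD Y = 5.356071
Cov = 70.750000
r = 70.750000/(16.628289*5.356071) = 0.7944

r = 0.7944


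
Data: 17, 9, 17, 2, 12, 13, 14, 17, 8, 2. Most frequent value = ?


Frequencies: 2:2, 8:1, 9:1, 12:1, 13:1, 14:1, 17:3
Max frequency = 3
Mode = 17

Mode = 17


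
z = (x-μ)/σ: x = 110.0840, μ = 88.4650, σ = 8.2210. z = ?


z = (110.0840 - 88.4650)/8.2210
= 21.6190/8.2210
= 2.6297

z = 2.6297


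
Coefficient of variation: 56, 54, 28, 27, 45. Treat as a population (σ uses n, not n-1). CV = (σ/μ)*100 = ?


Mean = 42.0000
SD = 12.4097
CV = (12.4097/42.0000)*100 = 29.5468%

CV = 29.5468%


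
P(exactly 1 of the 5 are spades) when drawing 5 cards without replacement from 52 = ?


Hypergeometric: P(X=1) = C(13,1)·C(39,4) / C(52,5)
= 13 × 82251 / 2598960
= 1069263/2598960 = 0.4114

P = 0.4114


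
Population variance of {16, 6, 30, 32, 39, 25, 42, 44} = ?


Mean = 29.2500
Squared deviations: 175.5625, 540.5625, 0.5625, 7.5625, 95.0625, 18.0625, 162.5625, 217.5625
Sum = 1217.5000
Variance = 1217.5000/8 = 152.1875

Variance = 152.1875


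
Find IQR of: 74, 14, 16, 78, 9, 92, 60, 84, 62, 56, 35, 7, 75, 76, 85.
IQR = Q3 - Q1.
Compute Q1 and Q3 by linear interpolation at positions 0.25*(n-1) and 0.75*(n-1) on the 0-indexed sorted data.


Sorted: 7, 9, 14, 16, 35, 56, 60, 62, 74, 75, 76, 78, 84, 85, 92
Q1 (25th %ile) = 25.5000
Q3 (75th %ile) = 77.0000
IQR = 77.0000 - 25.5000 = 51.5000

IQR = 51.5000


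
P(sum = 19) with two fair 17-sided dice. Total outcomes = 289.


Total outcomes = 17×17 = 289
Favorable (sum = 19): 16
P = 16/289 = 0.0554

P = 0.0554


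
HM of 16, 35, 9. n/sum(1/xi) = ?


Sum of reciprocals = 1/16 + 1/35 + 1/9 = 0.202183
HM = 3/0.202183 = 14.8381

HM = 14.8381


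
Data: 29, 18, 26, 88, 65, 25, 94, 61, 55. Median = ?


Sorted: 18, 25, 26, 29, 55, 61, 65, 88, 94
n = 9 (odd)
Middle value = 55

Median = 55


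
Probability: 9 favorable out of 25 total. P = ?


P = 9/25 = 0.3600

P = 0.3600


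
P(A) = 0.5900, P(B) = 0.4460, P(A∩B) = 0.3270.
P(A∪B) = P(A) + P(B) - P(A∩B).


P(A∪B) = 0.5900 + 0.4460 - 0.3270
= 1.0360 - 0.3270
= 0.7090

P(A∪B) = 0.7090


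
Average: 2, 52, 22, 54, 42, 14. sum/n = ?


Sum = 2 + 52 + 22 + 54 + 42 + 14 = 186
n = 6
Mean = 186/6 = 31.0000

Mean = 31.0000


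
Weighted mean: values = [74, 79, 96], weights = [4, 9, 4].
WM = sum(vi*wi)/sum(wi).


Numerator = 74*4 + 79*9 + 96*4 = 1391
Denominator = 4 + 9 + 4 = 17
WM = 1391/17 = 81.8235

WM = 81.8235


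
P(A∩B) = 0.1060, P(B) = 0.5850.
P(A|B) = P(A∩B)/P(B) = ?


P(A|B) = 0.1060/0.5850 = 0.1812

P(A|B) = 0.1812


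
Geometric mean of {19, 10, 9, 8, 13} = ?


Product = 19 × 10 × 9 × 8 × 13 = 177840
GM = 177840^(1/5) = 11.2203

GM = 11.2203


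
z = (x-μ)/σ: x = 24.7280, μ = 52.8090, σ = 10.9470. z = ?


z = (24.7280 - 52.8090)/10.9470
= -28.0810/10.9470
= -2.5652

z = -2.5652


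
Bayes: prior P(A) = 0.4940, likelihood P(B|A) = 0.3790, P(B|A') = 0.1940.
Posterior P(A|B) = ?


P(B) = P(B|A)*P(A) + P(B|A')*P(A')
= 0.3790*0.4940 + 0.1940*0.5060
= 0.187226 + 0.098164 = 0.285390
P(A|B) = 0.187226/0.285390 = 0.6560

P(A|B) = 0.6560


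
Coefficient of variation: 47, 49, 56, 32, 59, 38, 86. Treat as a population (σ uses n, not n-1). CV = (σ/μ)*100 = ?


Mean = 52.4286
SD = 16.2556
CV = (16.2556/52.4286)*100 = 31.0053%

CV = 31.0053%


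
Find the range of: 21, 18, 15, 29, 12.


Max = 29, Min = 12
Range = 29 - 12 = 17

Range = 17


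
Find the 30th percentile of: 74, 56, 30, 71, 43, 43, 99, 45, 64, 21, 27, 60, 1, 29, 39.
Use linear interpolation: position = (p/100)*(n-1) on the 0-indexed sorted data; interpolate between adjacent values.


Sorted: 1, 21, 27, 29, 30, 39, 43, 43, 45, 56, 60, 64, 71, 74, 99
n = 15
Index = 30/100 * 14 = 4.2000
Lower = data[4] = 30, Upper = data[5] = 39
P30 = 30 + 0.2000*(9) = 31.8000

P30 = 31.8000


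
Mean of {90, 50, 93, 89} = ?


Sum = 90 + 50 + 93 + 89 = 322
n = 4
Mean = 322/4 = 80.5000

Mean = 80.5000


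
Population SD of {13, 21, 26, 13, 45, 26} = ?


Mean = 24.0000
Variance = 116.6667
SD = sqrt(116.6667) = 10.8012

SD = 10.8012


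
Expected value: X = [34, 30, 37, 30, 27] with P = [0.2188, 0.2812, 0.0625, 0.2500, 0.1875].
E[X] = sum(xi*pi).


E[X] = 34*0.2188 + 30*0.2812 + 37*0.0625 + 30*0.2500 + 27*0.1875
= 7.4392 + 8.4360 + 2.3125 + 7.5000 + 5.0625
= 30.7502

E[X] = 30.7502


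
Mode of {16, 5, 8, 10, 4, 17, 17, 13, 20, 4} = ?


Frequencies: 4:2, 5:1, 8:1, 10:1, 13:1, 16:1, 17:2, 20:1
Max frequency = 2
Mode = 4, 17

Mode = 4, 17


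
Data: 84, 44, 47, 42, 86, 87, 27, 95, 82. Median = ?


Sorted: 27, 42, 44, 47, 82, 84, 86, 87, 95
n = 9 (odd)
Middle value = 82

Median = 82


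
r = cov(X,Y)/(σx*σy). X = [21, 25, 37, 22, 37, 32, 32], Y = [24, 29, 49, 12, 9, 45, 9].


Mean X = 29.4286, Mean Y = 25.2857
SD X = 6.253162, SD Y = 15.461605
Cov = 22.591837
r = 22.591837/(6.253162*15.461605) = 0.2337

r = 0.2337


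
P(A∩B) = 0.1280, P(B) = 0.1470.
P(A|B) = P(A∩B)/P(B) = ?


P(A|B) = 0.1280/0.1470 = 0.8707

P(A|B) = 0.8707


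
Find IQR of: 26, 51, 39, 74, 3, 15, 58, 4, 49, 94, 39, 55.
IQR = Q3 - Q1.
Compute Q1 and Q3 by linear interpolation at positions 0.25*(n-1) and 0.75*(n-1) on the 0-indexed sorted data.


Sorted: 3, 4, 15, 26, 39, 39, 49, 51, 55, 58, 74, 94
Q1 (25th %ile) = 23.2500
Q3 (75th %ile) = 55.7500
IQR = 55.7500 - 23.2500 = 32.5000

IQR = 32.5000


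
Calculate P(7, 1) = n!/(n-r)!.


P(7,1) = 7!/6!
= 5040/720
= 7

P(7,1) = 7


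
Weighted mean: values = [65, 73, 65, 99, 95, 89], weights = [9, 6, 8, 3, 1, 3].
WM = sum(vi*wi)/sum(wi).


Numerator = 65*9 + 73*6 + 65*8 + 99*3 + 95*1 + 89*3 = 2202
Denominator = 9 + 6 + 8 + 3 + 1 + 3 = 30
WM = 2202/30 = 73.4000

WM = 73.4000


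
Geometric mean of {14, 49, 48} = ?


Product = 14 × 49 × 48 = 32928
GM = 32928^(1/3) = 32.0520

GM = 32.0520


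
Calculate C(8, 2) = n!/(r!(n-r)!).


C(8,2) = 8!/(2! × 6!)
= 40320/(2 × 720)
= 28

C(8,2) = 28


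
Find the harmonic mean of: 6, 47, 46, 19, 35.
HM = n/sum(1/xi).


Sum of reciprocals = 1/6 + 1/47 + 1/46 + 1/19 + 1/35 = 0.290885
HM = 5/0.290885 = 17.1889

HM = 17.1889


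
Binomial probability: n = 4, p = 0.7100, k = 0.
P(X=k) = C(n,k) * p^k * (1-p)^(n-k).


C(4,0) = 1
p^0 = 1.000000
(1-p)^4 = 0.007073
P = 1 * 1.000000 * 0.007073 = 0.0071

P(X=0) = 0.0071


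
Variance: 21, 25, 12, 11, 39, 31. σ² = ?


Mean = 23.1667
Squared deviations: 4.6944, 3.3611, 124.6944, 148.0278, 250.6944, 61.3611
Sum = 592.8333
Variance = 592.8333/6 = 98.8056

Variance = 98.8056


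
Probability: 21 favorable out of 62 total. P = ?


P = 21/62 = 0.3387

P = 0.3387


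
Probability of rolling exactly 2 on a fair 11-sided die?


Favorable outcomes (roll = 2): 1
Total outcomes = 11
P = 1/11 = 0.0909

P = 0.0909


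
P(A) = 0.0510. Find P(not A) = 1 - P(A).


P(not A) = 1 - 0.0510 = 0.9490

P(not A) = 0.9490
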